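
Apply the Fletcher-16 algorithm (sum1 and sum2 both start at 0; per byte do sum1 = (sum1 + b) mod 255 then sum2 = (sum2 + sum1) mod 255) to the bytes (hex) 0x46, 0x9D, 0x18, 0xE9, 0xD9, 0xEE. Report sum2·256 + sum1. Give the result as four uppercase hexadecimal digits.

Running sums (mod 255):
  after byte 0 (0x46): sum1=70, sum2=70
  after byte 1 (0x9D): sum1=227, sum2=42
  after byte 2 (0x18): sum1=251, sum2=38
  after byte 3 (0xE9): sum1=229, sum2=12
  after byte 4 (0xD9): sum1=191, sum2=203
  after byte 5 (0xEE): sum1=174, sum2=122
Checksum = sum2·256 + sum1 = 122·256 + 174 = 31406 = 0x7AAE.

7AAE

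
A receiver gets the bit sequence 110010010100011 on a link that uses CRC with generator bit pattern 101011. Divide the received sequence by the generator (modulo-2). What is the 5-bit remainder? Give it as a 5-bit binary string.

Modulo-2 division of 110010010100011 by 101011:
  pos 0: 110010 XOR 101011 = 011001
  pos 1: 110010 XOR 101011 = 011001
  pos 2: 110011 XOR 101011 = 011000
  pos 3: 110000 XOR 101011 = 011011
  pos 4: 110111 XOR 101011 = 011100
  pos 5: 111000 XOR 101011 = 010011
  pos 6: 100110 XOR 101011 = 001101
  pos 8: 110101 XOR 101011 = 011110
  pos 9: 111101 XOR 101011 = 010110
Remainder = 10110 (nonzero — an error is detected).

10110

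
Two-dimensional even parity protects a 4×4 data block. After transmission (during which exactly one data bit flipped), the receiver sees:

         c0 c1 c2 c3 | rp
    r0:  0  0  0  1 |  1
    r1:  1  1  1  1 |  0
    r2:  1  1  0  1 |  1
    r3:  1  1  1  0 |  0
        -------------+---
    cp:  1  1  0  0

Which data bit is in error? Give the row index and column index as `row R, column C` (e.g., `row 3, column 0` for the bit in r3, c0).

row 3, column 3

Recompute each row's even parity and compare to rp:
  r0: data parity 1, sent rp 1 → ok
  r1: data parity 0, sent rp 0 → ok
  r2: data parity 1, sent rp 1 → ok
  r3: data parity 1, sent rp 0 → mismatch
Recompute each column's even parity and compare to cp:
  c0: data parity 1, sent cp 1 → ok
  c1: data parity 1, sent cp 1 → ok
  c2: data parity 0, sent cp 0 → ok
  c3: data parity 1, sent cp 0 → mismatch
Exactly one row (r3) and one column (c3) fail → the flipped bit is at their intersection.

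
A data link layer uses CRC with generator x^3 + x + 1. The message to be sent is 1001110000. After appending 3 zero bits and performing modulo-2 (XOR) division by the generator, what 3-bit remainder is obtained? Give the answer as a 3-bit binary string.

Append 3 zeros: 1001110000000. Divide by 1011 (XOR where the leading bit is 1):
  pos 0: 1001 XOR 1011 = 0010
  pos 2: 1011 XOR 1011 = 0000
Remainder (last 3 bits) = 000. This is the CRC / FCS.

000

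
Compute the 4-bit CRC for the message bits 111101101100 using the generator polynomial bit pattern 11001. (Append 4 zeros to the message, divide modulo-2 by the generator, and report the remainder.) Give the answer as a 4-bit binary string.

1111

Append 4 zeros: 1111011011000000. Divide by 11001 (XOR where the leading bit is 1):
  pos 0: 11110 XOR 11001 = 00111
  pos 2: 11111 XOR 11001 = 00110
  pos 4: 11001 XOR 11001 = 00000
  pos 9: 10000 XOR 11001 = 01001
  pos 10: 10010 XOR 11001 = 01011
  pos 11: 10110 XOR 11001 = 01111
Remainder (last 4 bits) = 1111. This is the CRC / FCS.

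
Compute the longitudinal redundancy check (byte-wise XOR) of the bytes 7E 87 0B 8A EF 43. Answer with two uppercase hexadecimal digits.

D4

XOR the bytes together:
  start with 0x7E
  0x7E ⊕ 0x87 = 0xF9
  0xF9 ⊕ 0x0B = 0xF2
  0xF2 ⊕ 0x8A = 0x78
  0x78 ⊕ 0xEF = 0x97
  0x97 ⊕ 0x43 = 0xD4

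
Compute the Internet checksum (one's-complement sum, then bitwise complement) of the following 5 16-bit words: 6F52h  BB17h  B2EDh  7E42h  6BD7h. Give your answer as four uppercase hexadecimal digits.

One's-complement addition (fold any carry out of bit 15 back into bit 0):
  0x6F52 + 0xBB17 = 0x12A69 → wrap carry → 0x2A6A
  0x2A6A + 0xB2ED = 0x0DD57
  0xDD57 + 0x7E42 = 0x15B99 → wrap carry → 0x5B9A
  0x5B9A + 0x6BD7 = 0x0C771
One's-complement sum = 0xC771.
Checksum = ~0xC771 & 0xFFFF = 0x388E.

388E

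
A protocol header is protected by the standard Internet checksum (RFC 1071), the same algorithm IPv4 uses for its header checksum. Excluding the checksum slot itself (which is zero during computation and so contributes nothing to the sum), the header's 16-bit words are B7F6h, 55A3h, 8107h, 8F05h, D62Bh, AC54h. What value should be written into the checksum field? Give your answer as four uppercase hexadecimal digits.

5FD8

One's-complement addition (fold any carry out of bit 15 back into bit 0):
  0xB7F6 + 0x55A3 = 0x10D99 → wrap carry → 0x0D9A
  0x0D9A + 0x8107 = 0x08EA1
  0x8EA1 + 0x8F05 = 0x11DA6 → wrap carry → 0x1DA7
  0x1DA7 + 0xD62B = 0x0F3D2
  0xF3D2 + 0xAC54 = 0x1A026 → wrap carry → 0xA027
One's-complement sum = 0xA027.
Checksum = ~0xA027 & 0xFFFF = 0x5FD8.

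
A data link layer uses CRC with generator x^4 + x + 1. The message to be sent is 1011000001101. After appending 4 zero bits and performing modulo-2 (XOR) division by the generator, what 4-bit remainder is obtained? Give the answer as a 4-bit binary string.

Append 4 zeros: 10110000011010000. Divide by 10011 (XOR where the leading bit is 1):
  pos 0: 10110 XOR 10011 = 00101
  pos 2: 10100 XOR 10011 = 00111
  pos 4: 11100 XOR 10011 = 01111
  pos 5: 11111 XOR 10011 = 01100
  pos 6: 11001 XOR 10011 = 01010
  pos 7: 10100 XOR 10011 = 00111
  pos 9: 11110 XOR 10011 = 01101
  pos 10: 11010 XOR 10011 = 01001
  pos 11: 10010 XOR 10011 = 00001
Remainder (last 4 bits) = 0010. This is the CRC / FCS.

0010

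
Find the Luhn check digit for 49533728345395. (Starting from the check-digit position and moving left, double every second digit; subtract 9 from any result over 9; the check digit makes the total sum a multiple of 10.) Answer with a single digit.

Partial digits right→left: 5 9 3 5 4 3 8 2 7 3 3 5 9 4
Double every second digit counting from the check-digit position (so the 1st, 3rd, 5th, ... of the partial from the right).
  doubled (with −9 where >9): 1 6 8 7 5 6 9 → sum 42
  kept as-is: 9 5 3 2 3 5 4 → sum 31
Total = 42 + 31 = 73.
Check digit = (10 − (73 mod 10)) mod 10 = 7.

7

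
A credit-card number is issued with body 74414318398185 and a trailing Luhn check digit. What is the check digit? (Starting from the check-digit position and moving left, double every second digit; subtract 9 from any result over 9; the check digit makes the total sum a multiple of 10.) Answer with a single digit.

Partial digits right→left: 5 8 1 8 9 3 8 1 3 4 1 4 4 7
Double every second digit counting from the check-digit position (so the 1st, 3rd, 5th, ... of the partial from the right).
  doubled (with −9 where >9): 1 2 9 7 6 2 8 → sum 35
  kept as-is: 8 8 3 1 4 4 7 → sum 35
Total = 35 + 35 = 70.
Check digit = (10 − (70 mod 10)) mod 10 = 0.

0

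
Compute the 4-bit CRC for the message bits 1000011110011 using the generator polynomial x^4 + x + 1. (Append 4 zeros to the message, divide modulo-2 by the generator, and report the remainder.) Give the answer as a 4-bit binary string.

0001

Append 4 zeros: 10000111100110000. Divide by 10011 (XOR where the leading bit is 1):
  pos 0: 10000 XOR 10011 = 00011
  pos 3: 11111 XOR 10011 = 01100
  pos 4: 11001 XOR 10011 = 01010
  pos 5: 10100 XOR 10011 = 00111
  pos 7: 11101 XOR 10011 = 01110
  pos 8: 11101 XOR 10011 = 01110
  pos 9: 11100 XOR 10011 = 01111
  pos 10: 11110 XOR 10011 = 01101
  pos 11: 11010 XOR 10011 = 01001
  pos 12: 10010 XOR 10011 = 00001
Remainder (last 4 bits) = 0001. This is the CRC / FCS.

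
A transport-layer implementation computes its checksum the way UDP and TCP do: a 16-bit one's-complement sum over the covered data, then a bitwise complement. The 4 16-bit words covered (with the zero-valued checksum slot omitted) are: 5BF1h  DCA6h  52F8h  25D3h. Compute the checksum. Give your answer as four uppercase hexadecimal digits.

4E9C

One's-complement addition (fold any carry out of bit 15 back into bit 0):
  0x5BF1 + 0xDCA6 = 0x13897 → wrap carry → 0x3898
  0x3898 + 0x52F8 = 0x08B90
  0x8B90 + 0x25D3 = 0x0B163
One's-complement sum = 0xB163.
Checksum = ~0xB163 & 0xFFFF = 0x4E9C.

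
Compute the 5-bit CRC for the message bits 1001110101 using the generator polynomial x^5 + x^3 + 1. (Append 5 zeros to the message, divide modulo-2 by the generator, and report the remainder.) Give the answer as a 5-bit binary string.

Append 5 zeros: 100111010100000. Divide by 101001 (XOR where the leading bit is 1):
  pos 0: 100111 XOR 101001 = 001110
  pos 2: 111001 XOR 101001 = 010000
  pos 3: 100000 XOR 101001 = 001001
  pos 5: 100110 XOR 101001 = 001111
  pos 7: 111100 XOR 101001 = 010101
  pos 8: 101010 XOR 101001 = 000011
Remainder (last 5 bits) = 00110. This is the CRC / FCS.

00110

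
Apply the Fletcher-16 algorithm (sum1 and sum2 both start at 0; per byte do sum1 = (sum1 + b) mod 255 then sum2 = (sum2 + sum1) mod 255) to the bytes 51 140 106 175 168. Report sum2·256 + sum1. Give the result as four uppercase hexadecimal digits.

Running sums (mod 255):
  after byte 0 (51): sum1=51, sum2=51
  after byte 1 (140): sum1=191, sum2=242
  after byte 2 (106): sum1=42, sum2=29
  after byte 3 (175): sum1=217, sum2=246
  after byte 4 (168): sum1=130, sum2=121
Checksum = sum2·256 + sum1 = 121·256 + 130 = 31106 = 0x7982.

7982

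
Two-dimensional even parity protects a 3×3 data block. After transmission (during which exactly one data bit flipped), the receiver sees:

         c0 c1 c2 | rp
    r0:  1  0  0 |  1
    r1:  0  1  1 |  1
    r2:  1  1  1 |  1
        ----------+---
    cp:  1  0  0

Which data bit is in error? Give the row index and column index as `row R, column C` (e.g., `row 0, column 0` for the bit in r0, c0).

Recompute each row's even parity and compare to rp:
  r0: data parity 1, sent rp 1 → ok
  r1: data parity 0, sent rp 1 → mismatch
  r2: data parity 1, sent rp 1 → ok
Recompute each column's even parity and compare to cp:
  c0: data parity 0, sent cp 1 → mismatch
  c1: data parity 0, sent cp 0 → ok
  c2: data parity 0, sent cp 0 → ok
Exactly one row (r1) and one column (c0) fail → the flipped bit is at their intersection.

row 1, column 0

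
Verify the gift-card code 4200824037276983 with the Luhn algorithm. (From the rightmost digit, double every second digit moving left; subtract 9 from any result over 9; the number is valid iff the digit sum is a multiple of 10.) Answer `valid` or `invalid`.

invalid

From the right, keep odd positions and double even positions (subtract 9 from any doubled value over 9):
  doubled (positions 2,4,...): 7 3 4 6 8 7 0 8 → sum 43
  kept (positions 1,3,...): 3 9 7 7 0 2 0 2 → sum 30
Total = 73.
73 mod 10 = 3, so the number is invalid.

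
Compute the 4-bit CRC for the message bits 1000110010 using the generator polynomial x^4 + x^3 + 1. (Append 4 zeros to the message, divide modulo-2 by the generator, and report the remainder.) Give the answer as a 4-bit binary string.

0110

Append 4 zeros: 10001100100000. Divide by 11001 (XOR where the leading bit is 1):
  pos 0: 10001 XOR 11001 = 01000
  pos 1: 10001 XOR 11001 = 01000
  pos 2: 10000 XOR 11001 = 01001
  pos 3: 10010 XOR 11001 = 01011
  pos 4: 10111 XOR 11001 = 01110
  pos 5: 11100 XOR 11001 = 00101
  pos 7: 10100 XOR 11001 = 01101
  pos 8: 11010 XOR 11001 = 00011
Remainder (last 4 bits) = 0110. This is the CRC / FCS.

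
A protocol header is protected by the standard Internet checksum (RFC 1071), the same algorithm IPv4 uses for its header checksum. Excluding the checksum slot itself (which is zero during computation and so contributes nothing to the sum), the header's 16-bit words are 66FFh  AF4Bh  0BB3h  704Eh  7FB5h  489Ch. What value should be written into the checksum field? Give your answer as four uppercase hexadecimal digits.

A561

One's-complement addition (fold any carry out of bit 15 back into bit 0):
  0x66FF + 0xAF4B = 0x1164A → wrap carry → 0x164B
  0x164B + 0x0BB3 = 0x021FE
  0x21FE + 0x704E = 0x0924C
  0x924C + 0x7FB5 = 0x11201 → wrap carry → 0x1202
  0x1202 + 0x489C = 0x05A9E
One's-complement sum = 0x5A9E.
Checksum = ~0x5A9E & 0xFFFF = 0xA561.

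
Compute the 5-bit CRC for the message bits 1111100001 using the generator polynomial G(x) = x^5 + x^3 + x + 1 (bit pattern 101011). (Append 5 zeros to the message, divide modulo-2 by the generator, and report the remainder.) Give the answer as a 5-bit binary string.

00101

Append 5 zeros: 111110000100000. Divide by 101011 (XOR where the leading bit is 1):
  pos 0: 111110 XOR 101011 = 010101
  pos 1: 101010 XOR 101011 = 000001
  pos 6: 100100 XOR 101011 = 001111
  pos 8: 111100 XOR 101011 = 010111
  pos 9: 101110 XOR 101011 = 000101
Remainder (last 5 bits) = 00101. This is the CRC / FCS.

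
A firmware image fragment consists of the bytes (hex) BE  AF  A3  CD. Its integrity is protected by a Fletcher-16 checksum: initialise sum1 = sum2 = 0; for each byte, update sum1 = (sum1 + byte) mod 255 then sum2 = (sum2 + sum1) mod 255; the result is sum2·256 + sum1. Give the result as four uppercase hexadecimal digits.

Running sums (mod 255):
  after byte 0 (BE): sum1=190, sum2=190
  after byte 1 (AF): sum1=110, sum2=45
  after byte 2 (A3): sum1=18, sum2=63
  after byte 3 (CD): sum1=223, sum2=31
Checksum = sum2·256 + sum1 = 31·256 + 223 = 8159 = 0x1FDF.

1FDF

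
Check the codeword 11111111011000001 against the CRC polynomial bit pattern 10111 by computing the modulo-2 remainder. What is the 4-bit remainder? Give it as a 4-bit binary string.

0010

Modulo-2 division of 11111111011000001 by 10111:
  pos 0: 11111 XOR 10111 = 01000
  pos 1: 10001 XOR 10111 = 00110
  pos 3: 11011 XOR 10111 = 01100
  pos 4: 11000 XOR 10111 = 01111
  pos 5: 11111 XOR 10111 = 01000
  pos 6: 10001 XOR 10111 = 00110
  pos 8: 11000 XOR 10111 = 01111
  pos 9: 11110 XOR 10111 = 01001
  pos 10: 10010 XOR 10111 = 00101
  pos 12: 10101 XOR 10111 = 00010
Remainder = 0010 (nonzero — an error is detected).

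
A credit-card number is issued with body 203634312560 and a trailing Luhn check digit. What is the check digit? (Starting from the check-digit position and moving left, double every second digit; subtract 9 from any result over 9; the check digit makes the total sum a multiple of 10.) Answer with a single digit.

Partial digits right→left: 0 6 5 2 1 3 4 3 6 3 0 2
Double every second digit counting from the check-digit position (so the 1st, 3rd, 5th, ... of the partial from the right).
  doubled (with −9 where >9): 0 1 2 8 3 0 → sum 14
  kept as-is: 6 2 3 3 3 2 → sum 19
Total = 14 + 19 = 33.
Check digit = (10 − (33 mod 10)) mod 10 = 7.

7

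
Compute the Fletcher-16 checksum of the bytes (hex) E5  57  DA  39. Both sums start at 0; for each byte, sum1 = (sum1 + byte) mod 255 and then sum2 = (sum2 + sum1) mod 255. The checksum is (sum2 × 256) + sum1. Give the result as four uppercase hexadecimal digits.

Running sums (mod 255):
  after byte 0 (E5): sum1=229, sum2=229
  after byte 1 (57): sum1=61, sum2=35
  after byte 2 (DA): sum1=24, sum2=59
  after byte 3 (39): sum1=81, sum2=140
Checksum = sum2·256 + sum1 = 140·256 + 81 = 35921 = 0x8C51.

8C51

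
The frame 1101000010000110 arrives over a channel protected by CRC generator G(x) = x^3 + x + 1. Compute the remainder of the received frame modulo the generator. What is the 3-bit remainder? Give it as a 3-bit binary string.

Modulo-2 division of 1101000010000110 by 1011:
  pos 0: 1101 XOR 1011 = 0110
  pos 1: 1100 XOR 1011 = 0111
  pos 2: 1110 XOR 1011 = 0101
  pos 3: 1010 XOR 1011 = 0001
  pos 6: 1010 XOR 1011 = 0001
  pos 9: 1000 XOR 1011 = 0011
  pos 11: 1111 XOR 1011 = 0100
  pos 12: 1000 XOR 1011 = 0011
Remainder = 011 (nonzero — an error is detected).

011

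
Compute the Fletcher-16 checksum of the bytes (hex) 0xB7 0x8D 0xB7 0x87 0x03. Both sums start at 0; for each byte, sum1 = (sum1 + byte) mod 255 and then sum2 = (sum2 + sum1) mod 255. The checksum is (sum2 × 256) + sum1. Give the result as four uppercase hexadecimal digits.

Running sums (mod 255):
  after byte 0 (0xB7): sum1=183, sum2=183
  after byte 1 (0x8D): sum1=69, sum2=252
  after byte 2 (0xB7): sum1=252, sum2=249
  after byte 3 (0x87): sum1=132, sum2=126
  after byte 4 (0x03): sum1=135, sum2=6
Checksum = sum2·256 + sum1 = 6·256 + 135 = 1671 = 0x0687.

0687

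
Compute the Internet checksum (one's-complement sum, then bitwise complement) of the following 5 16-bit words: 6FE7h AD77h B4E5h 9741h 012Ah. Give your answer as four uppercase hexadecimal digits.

One's-complement addition (fold any carry out of bit 15 back into bit 0):
  0x6FE7 + 0xAD77 = 0x11D5E → wrap carry → 0x1D5F
  0x1D5F + 0xB4E5 = 0x0D244
  0xD244 + 0x9741 = 0x16985 → wrap carry → 0x6986
  0x6986 + 0x012A = 0x06AB0
One's-complement sum = 0x6AB0.
Checksum = ~0x6AB0 & 0xFFFF = 0x954F.

954F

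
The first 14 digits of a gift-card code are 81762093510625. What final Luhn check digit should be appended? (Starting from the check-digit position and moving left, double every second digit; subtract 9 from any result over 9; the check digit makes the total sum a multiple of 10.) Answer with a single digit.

0

Partial digits right→left: 5 2 6 0 1 5 3 9 0 2 6 7 1 8
Double every second digit counting from the check-digit position (so the 1st, 3rd, 5th, ... of the partial from the right).
  doubled (with −9 where >9): 1 3 2 6 0 3 2 → sum 17
  kept as-is: 2 0 5 9 2 7 8 → sum 33
Total = 17 + 33 = 50.
Check digit = (10 − (50 mod 10)) mod 10 = 0.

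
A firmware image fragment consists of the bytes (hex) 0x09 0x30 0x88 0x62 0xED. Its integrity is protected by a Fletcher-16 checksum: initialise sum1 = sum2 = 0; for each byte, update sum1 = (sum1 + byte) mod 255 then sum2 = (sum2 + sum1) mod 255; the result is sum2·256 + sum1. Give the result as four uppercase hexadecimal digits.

Running sums (mod 255):
  after byte 0 (0x09): sum1=9, sum2=9
  after byte 1 (0x30): sum1=57, sum2=66
  after byte 2 (0x88): sum1=193, sum2=4
  after byte 3 (0x62): sum1=36, sum2=40
  after byte 4 (0xED): sum1=18, sum2=58
Checksum = sum2·256 + sum1 = 58·256 + 18 = 14866 = 0x3A12.

3A12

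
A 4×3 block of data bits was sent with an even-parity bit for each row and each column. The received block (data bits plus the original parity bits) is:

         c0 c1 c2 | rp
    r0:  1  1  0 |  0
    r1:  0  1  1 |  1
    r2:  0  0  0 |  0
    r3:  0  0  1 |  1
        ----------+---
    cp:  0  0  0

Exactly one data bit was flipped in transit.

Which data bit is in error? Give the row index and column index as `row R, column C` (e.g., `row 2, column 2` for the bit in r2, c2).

row 1, column 0

Recompute each row's even parity and compare to rp:
  r0: data parity 0, sent rp 0 → ok
  r1: data parity 0, sent rp 1 → mismatch
  r2: data parity 0, sent rp 0 → ok
  r3: data parity 1, sent rp 1 → ok
Recompute each column's even parity and compare to cp:
  c0: data parity 1, sent cp 0 → mismatch
  c1: data parity 0, sent cp 0 → ok
  c2: data parity 0, sent cp 0 → ok
Exactly one row (r1) and one column (c0) fail → the flipped bit is at their intersection.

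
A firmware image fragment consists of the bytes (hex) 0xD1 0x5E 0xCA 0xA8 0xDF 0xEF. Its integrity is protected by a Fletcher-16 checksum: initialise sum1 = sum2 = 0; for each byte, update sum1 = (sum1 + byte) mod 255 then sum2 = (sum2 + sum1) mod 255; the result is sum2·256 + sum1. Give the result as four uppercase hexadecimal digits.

Running sums (mod 255):
  after byte 0 (0xD1): sum1=209, sum2=209
  after byte 1 (0x5E): sum1=48, sum2=2
  after byte 2 (0xCA): sum1=250, sum2=252
  after byte 3 (0xA8): sum1=163, sum2=160
  after byte 4 (0xDF): sum1=131, sum2=36
  after byte 5 (0xEF): sum1=115, sum2=151
Checksum = sum2·256 + sum1 = 151·256 + 115 = 38771 = 0x9773.

9773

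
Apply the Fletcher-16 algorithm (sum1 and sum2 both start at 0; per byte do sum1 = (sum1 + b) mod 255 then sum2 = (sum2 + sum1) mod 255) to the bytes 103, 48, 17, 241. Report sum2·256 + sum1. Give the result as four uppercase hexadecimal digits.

429A

Running sums (mod 255):
  after byte 0 (103): sum1=103, sum2=103
  after byte 1 (48): sum1=151, sum2=254
  after byte 2 (17): sum1=168, sum2=167
  after byte 3 (241): sum1=154, sum2=66
Checksum = sum2·256 + sum1 = 66·256 + 154 = 17050 = 0x429A.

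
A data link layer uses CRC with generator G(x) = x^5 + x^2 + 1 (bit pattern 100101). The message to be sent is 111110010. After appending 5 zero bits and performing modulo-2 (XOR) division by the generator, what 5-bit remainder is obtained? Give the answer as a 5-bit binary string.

10100

Append 5 zeros: 11111001000000. Divide by 100101 (XOR where the leading bit is 1):
  pos 0: 111110 XOR 100101 = 011011
  pos 1: 110110 XOR 100101 = 010011
  pos 2: 100111 XOR 100101 = 000010
  pos 6: 100000 XOR 100101 = 000101
Remainder (last 5 bits) = 10100. This is the CRC / FCS.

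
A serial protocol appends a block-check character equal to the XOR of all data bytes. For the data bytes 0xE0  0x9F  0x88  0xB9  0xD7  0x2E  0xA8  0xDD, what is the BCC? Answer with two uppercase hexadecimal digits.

C2

XOR the bytes together:
  start with 0xE0
  0xE0 ⊕ 0x9F = 0x7F
  0x7F ⊕ 0x88 = 0xF7
  0xF7 ⊕ 0xB9 = 0x4E
  0x4E ⊕ 0xD7 = 0x99
  0x99 ⊕ 0x2E = 0xB7
  0xB7 ⊕ 0xA8 = 0x1F
  0x1F ⊕ 0xDD = 0xC2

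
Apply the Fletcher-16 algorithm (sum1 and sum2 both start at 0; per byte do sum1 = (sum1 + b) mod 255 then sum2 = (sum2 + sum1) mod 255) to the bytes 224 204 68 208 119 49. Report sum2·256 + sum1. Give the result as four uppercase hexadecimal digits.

Running sums (mod 255):
  after byte 0 (224): sum1=224, sum2=224
  after byte 1 (204): sum1=173, sum2=142
  after byte 2 (68): sum1=241, sum2=128
  after byte 3 (208): sum1=194, sum2=67
  after byte 4 (119): sum1=58, sum2=125
  after byte 5 (49): sum1=107, sum2=232
Checksum = sum2·256 + sum1 = 232·256 + 107 = 59499 = 0xE86B.

E86B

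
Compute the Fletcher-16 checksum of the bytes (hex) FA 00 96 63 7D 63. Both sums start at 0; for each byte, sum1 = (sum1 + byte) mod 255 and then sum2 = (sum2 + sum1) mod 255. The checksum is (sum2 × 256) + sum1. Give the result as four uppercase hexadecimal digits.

Running sums (mod 255):
  after byte 0 (FA): sum1=250, sum2=250
  after byte 1 (00): sum1=250, sum2=245
  after byte 2 (96): sum1=145, sum2=135
  after byte 3 (63): sum1=244, sum2=124
  after byte 4 (7D): sum1=114, sum2=238
  after byte 5 (63): sum1=213, sum2=196
Checksum = sum2·256 + sum1 = 196·256 + 213 = 50389 = 0xC4D5.

C4D5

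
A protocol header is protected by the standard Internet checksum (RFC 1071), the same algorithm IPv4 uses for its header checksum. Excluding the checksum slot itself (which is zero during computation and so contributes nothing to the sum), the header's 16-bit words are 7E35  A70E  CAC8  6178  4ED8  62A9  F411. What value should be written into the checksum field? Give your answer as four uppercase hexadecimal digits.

One's-complement addition (fold any carry out of bit 15 back into bit 0):
  0x7E35 + 0xA70E = 0x12543 → wrap carry → 0x2544
  0x2544 + 0xCAC8 = 0x0F00C
  0xF00C + 0x6178 = 0x15184 → wrap carry → 0x5185
  0x5185 + 0x4ED8 = 0x0A05D
  0xA05D + 0x62A9 = 0x10306 → wrap carry → 0x0307
  0x0307 + 0xF411 = 0x0F718
One's-complement sum = 0xF718.
Checksum = ~0xF718 & 0xFFFF = 0x08E7.

08E7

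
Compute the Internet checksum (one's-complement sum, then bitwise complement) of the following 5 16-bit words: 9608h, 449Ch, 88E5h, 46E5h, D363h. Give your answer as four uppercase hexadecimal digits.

One's-complement addition (fold any carry out of bit 15 back into bit 0):
  0x9608 + 0x449C = 0x0DAA4
  0xDAA4 + 0x88E5 = 0x16389 → wrap carry → 0x638A
  0x638A + 0x46E5 = 0x0AA6F
  0xAA6F + 0xD363 = 0x17DD2 → wrap carry → 0x7DD3
One's-complement sum = 0x7DD3.
Checksum = ~0x7DD3 & 0xFFFF = 0x822C.

822C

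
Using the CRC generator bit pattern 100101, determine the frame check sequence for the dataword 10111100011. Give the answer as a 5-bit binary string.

Append 5 zeros: 1011110001100000. Divide by 100101 (XOR where the leading bit is 1):
  pos 0: 101111 XOR 100101 = 001010
  pos 2: 101000 XOR 100101 = 001101
  pos 4: 110101 XOR 100101 = 010000
  pos 5: 100001 XOR 100101 = 000100
  pos 8: 100000 XOR 100101 = 000101
Remainder (last 5 bits) = 10100. This is the CRC / FCS.

10100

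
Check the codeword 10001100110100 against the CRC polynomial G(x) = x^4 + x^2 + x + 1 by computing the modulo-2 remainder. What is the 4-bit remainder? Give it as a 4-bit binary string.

Modulo-2 division of 10001100110100 by 10111:
  pos 0: 10001 XOR 10111 = 00110
  pos 2: 11010 XOR 10111 = 01101
  pos 3: 11010 XOR 10111 = 01101
  pos 4: 11011 XOR 10111 = 01100
  pos 5: 11001 XOR 10111 = 01110
  pos 6: 11100 XOR 10111 = 01011
  pos 7: 10111 XOR 10111 = 00000
Remainder = 0000 (zero — the frame passes the CRC check).

0000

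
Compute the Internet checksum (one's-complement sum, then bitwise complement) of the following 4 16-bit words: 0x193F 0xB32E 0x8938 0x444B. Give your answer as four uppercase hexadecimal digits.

One's-complement addition (fold any carry out of bit 15 back into bit 0):
  0x193F + 0xB32E = 0x0CC6D
  0xCC6D + 0x8938 = 0x155A5 → wrap carry → 0x55A6
  0x55A6 + 0x444B = 0x099F1
One's-complement sum = 0x99F1.
Checksum = ~0x99F1 & 0xFFFF = 0x660E.

660E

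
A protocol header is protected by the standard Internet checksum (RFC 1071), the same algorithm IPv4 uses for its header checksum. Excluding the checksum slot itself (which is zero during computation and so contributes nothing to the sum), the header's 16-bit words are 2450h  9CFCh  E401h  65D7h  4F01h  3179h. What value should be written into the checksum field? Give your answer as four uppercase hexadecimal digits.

One's-complement addition (fold any carry out of bit 15 back into bit 0):
  0x2450 + 0x9CFC = 0x0C14C
  0xC14C + 0xE401 = 0x1A54D → wrap carry → 0xA54E
  0xA54E + 0x65D7 = 0x10B25 → wrap carry → 0x0B26
  0x0B26 + 0x4F01 = 0x05A27
  0x5A27 + 0x3179 = 0x08BA0
One's-complement sum = 0x8BA0.
Checksum = ~0x8BA0 & 0xFFFF = 0x745F.

745F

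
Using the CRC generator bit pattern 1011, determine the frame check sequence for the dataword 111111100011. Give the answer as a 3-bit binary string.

Append 3 zeros: 111111100011000. Divide by 1011 (XOR where the leading bit is 1):
  pos 0: 1111 XOR 1011 = 0100
  pos 1: 1001 XOR 1011 = 0010
  pos 3: 1011 XOR 1011 = 0000
  pos 10: 1100 XOR 1011 = 0111
  pos 11: 1110 XOR 1011 = 0101
Remainder (last 3 bits) = 101. This is the CRC / FCS.

101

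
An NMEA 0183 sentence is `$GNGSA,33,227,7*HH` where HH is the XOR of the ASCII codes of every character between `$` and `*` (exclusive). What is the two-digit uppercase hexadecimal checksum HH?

70

XOR the ASCII codes of the payload characters:
  'G' = 0x47 → acc = 0x47
  'N' = 0x4E → acc = 0x09
  'G' = 0x47 → acc = 0x4E
  'S' = 0x53 → acc = 0x1D
  'A' = 0x41 → acc = 0x5C
  ',' = 0x2C → acc = 0x70
  '3' = 0x33 → acc = 0x43
  '3' = 0x33 → acc = 0x70
  ',' = 0x2C → acc = 0x5C
  '2' = 0x32 → acc = 0x6E
  '2' = 0x32 → acc = 0x5C
  '7' = 0x37 → acc = 0x6B
  ',' = 0x2C → acc = 0x47
  '7' = 0x37 → acc = 0x70
Checksum = 0x70.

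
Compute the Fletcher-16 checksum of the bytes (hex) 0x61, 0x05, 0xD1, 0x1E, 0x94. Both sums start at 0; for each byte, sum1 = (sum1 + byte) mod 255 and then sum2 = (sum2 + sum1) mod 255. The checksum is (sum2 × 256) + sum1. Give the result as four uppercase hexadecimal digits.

Running sums (mod 255):
  after byte 0 (0x61): sum1=97, sum2=97
  after byte 1 (0x05): sum1=102, sum2=199
  after byte 2 (0xD1): sum1=56, sum2=0
  after byte 3 (0x1E): sum1=86, sum2=86
  after byte 4 (0x94): sum1=234, sum2=65
Checksum = sum2·256 + sum1 = 65·256 + 234 = 16874 = 0x41EA.

41EA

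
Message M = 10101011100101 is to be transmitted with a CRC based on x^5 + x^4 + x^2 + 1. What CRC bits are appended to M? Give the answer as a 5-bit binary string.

11011

Append 5 zeros: 1010101110010100000. Divide by 110101 (XOR where the leading bit is 1):
  pos 0: 101010 XOR 110101 = 011111
  pos 1: 111111 XOR 110101 = 001010
  pos 3: 101011 XOR 110101 = 011110
  pos 4: 111100 XOR 110101 = 001001
  pos 6: 100101 XOR 110101 = 010000
  pos 7: 100000 XOR 110101 = 010101
  pos 8: 101011 XOR 110101 = 011110
  pos 9: 111100 XOR 110101 = 001001
  pos 11: 100100 XOR 110101 = 010001
  pos 12: 100010 XOR 110101 = 010111
  pos 13: 101110 XOR 110101 = 011011
Remainder (last 5 bits) = 11011. This is the CRC / FCS.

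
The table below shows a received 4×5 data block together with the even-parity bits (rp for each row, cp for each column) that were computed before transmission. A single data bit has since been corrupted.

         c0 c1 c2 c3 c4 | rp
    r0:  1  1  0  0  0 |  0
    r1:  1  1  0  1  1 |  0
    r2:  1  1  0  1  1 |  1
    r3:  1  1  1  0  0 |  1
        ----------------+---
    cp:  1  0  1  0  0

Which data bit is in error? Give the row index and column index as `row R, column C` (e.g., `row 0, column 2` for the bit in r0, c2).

row 2, column 0

Recompute each row's even parity and compare to rp:
  r0: data parity 0, sent rp 0 → ok
  r1: data parity 0, sent rp 0 → ok
  r2: data parity 0, sent rp 1 → mismatch
  r3: data parity 1, sent rp 1 → ok
Recompute each column's even parity and compare to cp:
  c0: data parity 0, sent cp 1 → mismatch
  c1: data parity 0, sent cp 0 → ok
  c2: data parity 1, sent cp 1 → ok
  c3: data parity 0, sent cp 0 → ok
  c4: data parity 0, sent cp 0 → ok
Exactly one row (r2) and one column (c0) fail → the flipped bit is at their intersection.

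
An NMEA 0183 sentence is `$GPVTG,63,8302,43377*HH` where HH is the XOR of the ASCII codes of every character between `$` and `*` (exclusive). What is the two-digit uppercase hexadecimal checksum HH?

XOR the ASCII codes of the payload characters:
  'G' = 0x47 → acc = 0x47
  'P' = 0x50 → acc = 0x17
  'V' = 0x56 → acc = 0x41
  'T' = 0x54 → acc = 0x15
  'G' = 0x47 → acc = 0x52
  ',' = 0x2C → acc = 0x7E
  '6' = 0x36 → acc = 0x48
  '3' = 0x33 → acc = 0x7B
  ',' = 0x2C → acc = 0x57
  '8' = 0x38 → acc = 0x6F
  '3' = 0x33 → acc = 0x5C
  '0' = 0x30 → acc = 0x6C
  '2' = 0x32 → acc = 0x5E
  ',' = 0x2C → acc = 0x72
  '4' = 0x34 → acc = 0x46
  '3' = 0x33 → acc = 0x75
  '3' = 0x33 → acc = 0x46
  '7' = 0x37 → acc = 0x71
  '7' = 0x37 → acc = 0x46
Checksum = 0x46.

46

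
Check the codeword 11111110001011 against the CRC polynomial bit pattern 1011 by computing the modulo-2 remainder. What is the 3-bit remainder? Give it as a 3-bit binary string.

000

Modulo-2 division of 11111110001011 by 1011:
  pos 0: 1111 XOR 1011 = 0100
  pos 1: 1001 XOR 1011 = 0010
  pos 3: 1011 XOR 1011 = 0000
  pos 10: 1011 XOR 1011 = 0000
Remainder = 000 (zero — the frame passes the CRC check).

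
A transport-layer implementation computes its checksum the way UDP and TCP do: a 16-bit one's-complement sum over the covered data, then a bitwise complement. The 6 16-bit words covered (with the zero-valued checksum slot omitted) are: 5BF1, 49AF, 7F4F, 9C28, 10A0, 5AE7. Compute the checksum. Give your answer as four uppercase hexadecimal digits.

D35F

One's-complement addition (fold any carry out of bit 15 back into bit 0):
  0x5BF1 + 0x49AF = 0x0A5A0
  0xA5A0 + 0x7F4F = 0x124EF → wrap carry → 0x24F0
  0x24F0 + 0x9C28 = 0x0C118
  0xC118 + 0x10A0 = 0x0D1B8
  0xD1B8 + 0x5AE7 = 0x12C9F → wrap carry → 0x2CA0
One's-complement sum = 0x2CA0.
Checksum = ~0x2CA0 & 0xFFFF = 0xD35F.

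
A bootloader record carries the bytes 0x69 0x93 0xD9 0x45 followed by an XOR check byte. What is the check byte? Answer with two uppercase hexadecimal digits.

XOR the bytes together:
  start with 0x69
  0x69 ⊕ 0x93 = 0xFA
  0xFA ⊕ 0xD9 = 0x23
  0x23 ⊕ 0x45 = 0x66

66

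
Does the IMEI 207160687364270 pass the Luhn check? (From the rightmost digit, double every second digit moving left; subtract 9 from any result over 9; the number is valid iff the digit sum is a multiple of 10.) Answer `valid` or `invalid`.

invalid

From the right, keep odd positions and double even positions (subtract 9 from any doubled value over 9):
  doubled (positions 2,4,...): 5 8 6 7 0 2 0 → sum 28
  kept (positions 1,3,...): 0 2 6 7 6 6 7 2 → sum 36
Total = 64.
64 mod 10 = 4, so the number is invalid.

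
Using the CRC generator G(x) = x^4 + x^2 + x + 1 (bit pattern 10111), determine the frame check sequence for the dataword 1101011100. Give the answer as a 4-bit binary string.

Append 4 zeros: 11010111000000. Divide by 10111 (XOR where the leading bit is 1):
  pos 0: 11010 XOR 10111 = 01101
  pos 1: 11011 XOR 10111 = 01100
  pos 2: 11001 XOR 10111 = 01110
  pos 3: 11101 XOR 10111 = 01010
  pos 4: 10100 XOR 10111 = 00011
  pos 7: 11000 XOR 10111 = 01111
  pos 8: 11110 XOR 10111 = 01001
  pos 9: 10010 XOR 10111 = 00101
Remainder (last 4 bits) = 0101. This is the CRC / FCS.

0101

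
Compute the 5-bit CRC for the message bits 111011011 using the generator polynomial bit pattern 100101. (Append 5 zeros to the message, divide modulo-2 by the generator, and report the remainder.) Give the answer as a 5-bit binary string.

Append 5 zeros: 11101101100000. Divide by 100101 (XOR where the leading bit is 1):
  pos 0: 111011 XOR 100101 = 011110
  pos 1: 111100 XOR 100101 = 011001
  pos 2: 110011 XOR 100101 = 010110
  pos 3: 101101 XOR 100101 = 001000
  pos 5: 100000 XOR 100101 = 000101
  pos 8: 101000 XOR 100101 = 001101
Remainder (last 5 bits) = 01101. This is the CRC / FCS.

01101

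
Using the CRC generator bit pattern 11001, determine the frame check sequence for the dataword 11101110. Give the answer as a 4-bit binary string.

Append 4 zeros: 111011100000. Divide by 11001 (XOR where the leading bit is 1):
  pos 0: 11101 XOR 11001 = 00100
  pos 2: 10011 XOR 11001 = 01010
  pos 3: 10100 XOR 11001 = 01101
  pos 4: 11010 XOR 11001 = 00011
  pos 7: 11000 XOR 11001 = 00001
Remainder (last 4 bits) = 0001. This is the CRC / FCS.

0001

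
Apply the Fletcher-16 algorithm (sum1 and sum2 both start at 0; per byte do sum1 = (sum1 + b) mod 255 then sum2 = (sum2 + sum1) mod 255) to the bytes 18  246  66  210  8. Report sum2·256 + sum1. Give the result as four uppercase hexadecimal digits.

Running sums (mod 255):
  after byte 0 (18): sum1=18, sum2=18
  after byte 1 (246): sum1=9, sum2=27
  after byte 2 (66): sum1=75, sum2=102
  after byte 3 (210): sum1=30, sum2=132
  after byte 4 (8): sum1=38, sum2=170
Checksum = sum2·256 + sum1 = 170·256 + 38 = 43558 = 0xAA26.

AA26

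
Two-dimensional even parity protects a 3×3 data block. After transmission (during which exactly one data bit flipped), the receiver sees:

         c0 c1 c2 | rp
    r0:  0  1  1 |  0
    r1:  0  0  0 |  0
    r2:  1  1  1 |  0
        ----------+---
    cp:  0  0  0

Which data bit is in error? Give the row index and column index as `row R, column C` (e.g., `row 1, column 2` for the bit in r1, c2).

row 2, column 0

Recompute each row's even parity and compare to rp:
  r0: data parity 0, sent rp 0 → ok
  r1: data parity 0, sent rp 0 → ok
  r2: data parity 1, sent rp 0 → mismatch
Recompute each column's even parity and compare to cp:
  c0: data parity 1, sent cp 0 → mismatch
  c1: data parity 0, sent cp 0 → ok
  c2: data parity 0, sent cp 0 → ok
Exactly one row (r2) and one column (c0) fail → the flipped bit is at their intersection.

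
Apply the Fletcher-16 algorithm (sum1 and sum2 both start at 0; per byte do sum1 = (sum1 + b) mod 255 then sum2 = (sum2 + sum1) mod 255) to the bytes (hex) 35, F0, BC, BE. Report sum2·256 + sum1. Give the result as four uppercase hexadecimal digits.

DFA1

Running sums (mod 255):
  after byte 0 (35): sum1=53, sum2=53
  after byte 1 (F0): sum1=38, sum2=91
  after byte 2 (BC): sum1=226, sum2=62
  after byte 3 (BE): sum1=161, sum2=223
Checksum = sum2·256 + sum1 = 223·256 + 161 = 57249 = 0xDFA1.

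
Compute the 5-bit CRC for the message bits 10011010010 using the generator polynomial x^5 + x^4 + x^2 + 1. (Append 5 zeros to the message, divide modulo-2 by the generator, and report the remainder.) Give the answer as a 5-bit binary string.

10101

Append 5 zeros: 1001101001000000. Divide by 110101 (XOR where the leading bit is 1):
  pos 0: 100110 XOR 110101 = 010011
  pos 1: 100111 XOR 110101 = 010010
  pos 2: 100100 XOR 110101 = 010001
  pos 3: 100010 XOR 110101 = 010111
  pos 4: 101111 XOR 110101 = 011010
  pos 5: 110100 XOR 110101 = 000001
  pos 10: 100000 XOR 110101 = 010101
Remainder (last 5 bits) = 10101. This is the CRC / FCS.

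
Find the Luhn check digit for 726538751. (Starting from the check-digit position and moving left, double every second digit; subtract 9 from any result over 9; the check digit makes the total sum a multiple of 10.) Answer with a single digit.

9

Partial digits right→left: 1 5 7 8 3 5 6 2 7
Double every second digit counting from the check-digit position (so the 1st, 3rd, 5th, ... of the partial from the right).
  doubled (with −9 where >9): 2 5 6 3 5 → sum 21
  kept as-is: 5 8 5 2 → sum 20
Total = 21 + 20 = 41.
Check digit = (10 − (41 mod 10)) mod 10 = 9.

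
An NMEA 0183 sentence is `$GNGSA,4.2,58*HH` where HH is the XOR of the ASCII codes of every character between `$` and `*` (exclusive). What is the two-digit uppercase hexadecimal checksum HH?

79

XOR the ASCII codes of the payload characters:
  'G' = 0x47 → acc = 0x47
  'N' = 0x4E → acc = 0x09
  'G' = 0x47 → acc = 0x4E
  'S' = 0x53 → acc = 0x1D
  'A' = 0x41 → acc = 0x5C
  ',' = 0x2C → acc = 0x70
  '4' = 0x34 → acc = 0x44
  '.' = 0x2E → acc = 0x6A
  '2' = 0x32 → acc = 0x58
  ',' = 0x2C → acc = 0x74
  '5' = 0x35 → acc = 0x41
  '8' = 0x38 → acc = 0x79
Checksum = 0x79.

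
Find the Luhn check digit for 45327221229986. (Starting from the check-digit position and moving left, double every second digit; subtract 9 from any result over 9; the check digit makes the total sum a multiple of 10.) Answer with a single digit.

8

Partial digits right→left: 6 8 9 9 2 2 1 2 2 7 2 3 5 4
Double every second digit counting from the check-digit position (so the 1st, 3rd, 5th, ... of the partial from the right).
  doubled (with −9 where >9): 3 9 4 2 4 4 1 → sum 27
  kept as-is: 8 9 2 2 7 3 4 → sum 35
Total = 27 + 35 = 62.
Check digit = (10 − (62 mod 10)) mod 10 = 8.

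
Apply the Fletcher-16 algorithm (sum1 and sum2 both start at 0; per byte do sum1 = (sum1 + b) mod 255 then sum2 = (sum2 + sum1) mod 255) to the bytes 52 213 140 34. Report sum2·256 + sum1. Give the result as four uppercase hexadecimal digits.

8DB8

Running sums (mod 255):
  after byte 0 (52): sum1=52, sum2=52
  after byte 1 (213): sum1=10, sum2=62
  after byte 2 (140): sum1=150, sum2=212
  after byte 3 (34): sum1=184, sum2=141
Checksum = sum2·256 + sum1 = 141·256 + 184 = 36280 = 0x8DB8.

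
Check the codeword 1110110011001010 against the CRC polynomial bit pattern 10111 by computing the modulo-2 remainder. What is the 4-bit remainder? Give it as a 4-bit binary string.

0111

Modulo-2 division of 1110110011001010 by 10111:
  pos 0: 11101 XOR 10111 = 01010
  pos 1: 10101 XOR 10111 = 00010
  pos 4: 10001 XOR 10111 = 00110
  pos 6: 11010 XOR 10111 = 01101
  pos 7: 11010 XOR 10111 = 01101
  pos 8: 11011 XOR 10111 = 01100
  pos 9: 11000 XOR 10111 = 01111
  pos 10: 11111 XOR 10111 = 01000
  pos 11: 10000 XOR 10111 = 00111
Remainder = 0111 (nonzero — an error is detected).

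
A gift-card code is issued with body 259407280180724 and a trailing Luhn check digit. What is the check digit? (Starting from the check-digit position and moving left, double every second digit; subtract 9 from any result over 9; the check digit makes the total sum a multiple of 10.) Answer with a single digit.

6

Partial digits right→left: 4 2 7 0 8 1 0 8 2 7 0 4 9 5 2
Double every second digit counting from the check-digit position (so the 1st, 3rd, 5th, ... of the partial from the right).
  doubled (with −9 where >9): 8 5 7 0 4 0 9 4 → sum 37
  kept as-is: 2 0 1 8 7 4 5 → sum 27
Total = 37 + 27 = 64.
Check digit = (10 − (64 mod 10)) mod 10 = 6.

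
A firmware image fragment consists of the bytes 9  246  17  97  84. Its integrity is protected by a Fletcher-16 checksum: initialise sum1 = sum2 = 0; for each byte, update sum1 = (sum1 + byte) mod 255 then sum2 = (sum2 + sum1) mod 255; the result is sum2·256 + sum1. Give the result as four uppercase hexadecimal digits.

Running sums (mod 255):
  after byte 0 (9): sum1=9, sum2=9
  after byte 1 (246): sum1=0, sum2=9
  after byte 2 (17): sum1=17, sum2=26
  after byte 3 (97): sum1=114, sum2=140
  after byte 4 (84): sum1=198, sum2=83
Checksum = sum2·256 + sum1 = 83·256 + 198 = 21446 = 0x53C6.

53C6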